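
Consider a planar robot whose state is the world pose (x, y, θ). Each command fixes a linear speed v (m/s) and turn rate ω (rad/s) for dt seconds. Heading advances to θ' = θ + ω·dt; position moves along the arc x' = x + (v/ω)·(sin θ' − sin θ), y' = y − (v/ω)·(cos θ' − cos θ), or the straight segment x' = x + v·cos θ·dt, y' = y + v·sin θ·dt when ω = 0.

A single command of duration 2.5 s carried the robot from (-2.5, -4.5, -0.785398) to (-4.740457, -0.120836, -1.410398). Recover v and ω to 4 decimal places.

v = -2.0000, ω = -0.2500

Δθ = -1.410398 − -0.785398 = -0.625000
ω = Δθ/dt = -0.625000/2.5 = -0.2500
R = −Δy/(cos θ' − cos θ) = 8.0000
v = R·ω = 8.0000·-0.2500 = -2.0000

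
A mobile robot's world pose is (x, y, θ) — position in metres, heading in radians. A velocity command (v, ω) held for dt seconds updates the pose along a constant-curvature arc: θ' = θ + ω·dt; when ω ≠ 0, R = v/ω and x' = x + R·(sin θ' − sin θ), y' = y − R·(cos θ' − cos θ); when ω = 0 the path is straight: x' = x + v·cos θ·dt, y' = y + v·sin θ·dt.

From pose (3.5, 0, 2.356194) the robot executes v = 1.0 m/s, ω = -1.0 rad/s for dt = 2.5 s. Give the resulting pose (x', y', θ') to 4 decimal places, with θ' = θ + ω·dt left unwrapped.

(4.3504, 1.6968, -0.1438)

θ' = 2.3562 + -1.0·2.5 = -0.1438
R = v/ω = 1.0/-1.0 = -1.0000
x' = 3.5 + -1.0000·(sin -0.1438 − sin 2.3562) = 4.3504
y' = 0 − -1.0000·(cos -0.1438 − cos 2.3562) = 1.6968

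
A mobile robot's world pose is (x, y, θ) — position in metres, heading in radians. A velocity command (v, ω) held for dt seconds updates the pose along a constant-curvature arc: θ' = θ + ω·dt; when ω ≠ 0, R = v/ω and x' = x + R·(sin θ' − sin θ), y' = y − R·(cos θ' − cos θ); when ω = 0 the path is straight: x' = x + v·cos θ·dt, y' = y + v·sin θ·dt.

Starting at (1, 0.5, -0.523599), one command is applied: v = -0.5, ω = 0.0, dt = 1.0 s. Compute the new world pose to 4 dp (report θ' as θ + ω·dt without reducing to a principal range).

(0.5670, 0.7500, -0.5236)

θ' = -0.5236 + 0.0·1.0 = -0.5236
ω = 0 → straight: x' = 1 + -0.5·cos(-0.5236)·1.0 = 0.5670
y' = 0.5 + -0.5·sin(-0.5236)·1.0 = 0.7500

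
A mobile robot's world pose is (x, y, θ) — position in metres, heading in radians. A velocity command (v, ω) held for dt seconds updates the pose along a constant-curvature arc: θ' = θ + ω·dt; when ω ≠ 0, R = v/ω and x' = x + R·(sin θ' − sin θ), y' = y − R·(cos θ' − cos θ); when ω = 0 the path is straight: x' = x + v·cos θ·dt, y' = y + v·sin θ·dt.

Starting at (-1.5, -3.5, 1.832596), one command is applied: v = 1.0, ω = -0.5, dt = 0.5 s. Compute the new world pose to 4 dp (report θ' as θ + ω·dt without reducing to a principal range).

(-1.5680, -3.0060, 1.5826)

θ' = 1.8326 + -0.5·0.5 = 1.5826
R = v/ω = 1.0/-0.5 = -2.0000
x' = -1.5 + -2.0000·(sin 1.5826 − sin 1.8326) = -1.5680
y' = -3.5 − -2.0000·(cos 1.5826 − cos 1.8326) = -3.0060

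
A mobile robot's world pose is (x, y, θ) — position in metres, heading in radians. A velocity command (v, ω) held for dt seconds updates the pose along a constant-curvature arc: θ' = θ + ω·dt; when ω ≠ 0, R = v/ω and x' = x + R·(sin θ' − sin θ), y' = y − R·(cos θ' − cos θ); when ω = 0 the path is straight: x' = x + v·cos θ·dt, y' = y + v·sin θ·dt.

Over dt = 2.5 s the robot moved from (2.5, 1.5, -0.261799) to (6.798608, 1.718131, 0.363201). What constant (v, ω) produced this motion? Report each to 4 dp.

v = 1.7500, ω = 0.2500

Δθ = 0.363201 − -0.261799 = 0.625000
ω = Δθ/dt = 0.625000/2.5 = 0.2500
R = Δx/(sin θ' − sin θ) = 7.0000
v = R·ω = 7.0000·0.2500 = 1.7500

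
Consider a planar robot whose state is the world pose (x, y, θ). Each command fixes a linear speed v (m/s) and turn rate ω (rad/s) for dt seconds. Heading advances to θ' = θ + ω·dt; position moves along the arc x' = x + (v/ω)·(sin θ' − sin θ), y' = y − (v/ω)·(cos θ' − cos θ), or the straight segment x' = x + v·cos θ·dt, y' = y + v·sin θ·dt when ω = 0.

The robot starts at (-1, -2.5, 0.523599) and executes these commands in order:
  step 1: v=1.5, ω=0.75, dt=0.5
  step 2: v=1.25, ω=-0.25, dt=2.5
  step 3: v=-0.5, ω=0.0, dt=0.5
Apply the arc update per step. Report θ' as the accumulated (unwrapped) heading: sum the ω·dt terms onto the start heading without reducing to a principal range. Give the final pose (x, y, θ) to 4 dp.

step 1: θ'=0.8986 (R=2.0000) → pose (-0.4351, -2.0134, 0.8986)
step 2: θ'=0.2736 (R=-5.0000) → pose (2.1262, -0.3129, 0.2736)
step 3: θ'=0.2736 (straight) → pose (1.8855, -0.3804, 0.2736)

(1.8855, -0.3804, 0.2736)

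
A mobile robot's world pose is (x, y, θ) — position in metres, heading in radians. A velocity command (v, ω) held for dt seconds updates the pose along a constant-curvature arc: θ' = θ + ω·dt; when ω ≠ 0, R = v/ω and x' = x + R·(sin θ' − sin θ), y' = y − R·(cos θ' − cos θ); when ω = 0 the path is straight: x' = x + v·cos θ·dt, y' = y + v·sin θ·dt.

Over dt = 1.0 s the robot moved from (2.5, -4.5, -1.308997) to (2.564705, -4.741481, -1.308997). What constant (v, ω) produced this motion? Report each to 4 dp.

v = 0.2500, ω = 0.0000

Δθ = -1.308997 − -1.308997 = 0.000000
ω = Δθ/dt = 0.000000/1.0 = 0.0000
ω = 0 → v = (Δx·cos θ + Δy·sin θ)/dt = 0.2500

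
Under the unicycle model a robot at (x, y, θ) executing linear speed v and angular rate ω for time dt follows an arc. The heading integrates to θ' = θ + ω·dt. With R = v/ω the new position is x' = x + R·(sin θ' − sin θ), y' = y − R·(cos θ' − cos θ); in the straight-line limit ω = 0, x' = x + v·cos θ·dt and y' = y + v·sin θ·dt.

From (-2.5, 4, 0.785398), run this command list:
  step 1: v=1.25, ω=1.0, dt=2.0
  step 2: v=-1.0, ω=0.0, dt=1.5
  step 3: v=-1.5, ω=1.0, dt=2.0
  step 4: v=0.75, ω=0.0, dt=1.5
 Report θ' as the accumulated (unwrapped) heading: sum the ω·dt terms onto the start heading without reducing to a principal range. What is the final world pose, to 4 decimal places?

step 1: θ'=2.7854 (R=1.2500) → pose (-2.9480, 6.0554, 2.7854)
step 2: θ'=2.7854 (straight) → pose (-1.5421, 5.5324, 2.7854)
step 3: θ'=4.7854 (R=-1.5000) → pose (0.4769, 7.0476, 4.7854)
step 4: θ'=4.7854 (straight) → pose (0.5590, 5.9256, 4.7854)

(0.5590, 5.9256, 4.7854)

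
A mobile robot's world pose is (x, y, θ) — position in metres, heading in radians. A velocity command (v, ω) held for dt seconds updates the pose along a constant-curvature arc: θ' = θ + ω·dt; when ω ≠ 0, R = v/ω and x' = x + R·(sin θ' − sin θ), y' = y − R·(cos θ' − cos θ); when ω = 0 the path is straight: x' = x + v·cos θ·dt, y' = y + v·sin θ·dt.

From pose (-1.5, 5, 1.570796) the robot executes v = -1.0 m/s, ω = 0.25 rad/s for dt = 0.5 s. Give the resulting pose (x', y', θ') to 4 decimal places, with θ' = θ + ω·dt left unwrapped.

(-1.4688, 4.5013, 1.6958)

θ' = 1.5708 + 0.25·0.5 = 1.6958
R = v/ω = -1.0/0.25 = -4.0000
x' = -1.5 + -4.0000·(sin 1.6958 − sin 1.5708) = -1.4688
y' = 5 − -4.0000·(cos 1.6958 − cos 1.5708) = 4.5013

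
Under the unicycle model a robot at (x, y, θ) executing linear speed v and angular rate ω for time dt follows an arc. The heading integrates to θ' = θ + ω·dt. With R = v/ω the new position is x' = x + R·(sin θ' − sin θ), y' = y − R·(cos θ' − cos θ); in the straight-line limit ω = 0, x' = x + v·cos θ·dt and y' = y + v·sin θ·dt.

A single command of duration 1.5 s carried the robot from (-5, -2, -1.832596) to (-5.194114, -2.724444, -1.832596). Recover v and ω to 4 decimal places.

v = 0.5000, ω = 0.0000

Δθ = -1.832596 − -1.832596 = 0.000000
ω = Δθ/dt = 0.000000/1.5 = 0.0000
ω = 0 → v = (Δx·cos θ + Δy·sin θ)/dt = 0.5000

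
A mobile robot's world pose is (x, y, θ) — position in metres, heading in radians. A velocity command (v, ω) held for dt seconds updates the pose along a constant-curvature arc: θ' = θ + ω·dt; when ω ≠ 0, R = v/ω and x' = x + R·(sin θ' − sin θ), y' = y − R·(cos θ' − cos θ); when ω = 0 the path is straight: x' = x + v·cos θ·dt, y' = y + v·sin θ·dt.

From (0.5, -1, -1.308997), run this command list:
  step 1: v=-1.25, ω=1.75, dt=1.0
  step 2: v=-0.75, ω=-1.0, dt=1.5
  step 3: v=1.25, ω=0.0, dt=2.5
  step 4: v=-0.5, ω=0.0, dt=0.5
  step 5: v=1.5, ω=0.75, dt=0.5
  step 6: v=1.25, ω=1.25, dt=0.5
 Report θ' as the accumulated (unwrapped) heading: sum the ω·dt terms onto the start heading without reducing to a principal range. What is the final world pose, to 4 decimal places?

(0.9920, -3.5284, -0.0590)

step 1: θ'=0.4410 (R=-0.7143) → pose (-0.4948, -0.5389, 0.4410)
step 2: θ'=-1.0590 (R=0.7500) → pose (-1.4689, -0.2280, -1.0590)
step 3: θ'=-1.0590 (straight) → pose (0.0616, -2.9526, -1.0590)
step 4: θ'=-1.0590 (straight) → pose (-0.0608, -2.7346, -1.0590)
step 5: θ'=-0.6840 (R=2.0000) → pose (0.4191, -3.3052, -0.6840)
step 6: θ'=-0.0590 (R=1.0000) → pose (0.9920, -3.5284, -0.0590)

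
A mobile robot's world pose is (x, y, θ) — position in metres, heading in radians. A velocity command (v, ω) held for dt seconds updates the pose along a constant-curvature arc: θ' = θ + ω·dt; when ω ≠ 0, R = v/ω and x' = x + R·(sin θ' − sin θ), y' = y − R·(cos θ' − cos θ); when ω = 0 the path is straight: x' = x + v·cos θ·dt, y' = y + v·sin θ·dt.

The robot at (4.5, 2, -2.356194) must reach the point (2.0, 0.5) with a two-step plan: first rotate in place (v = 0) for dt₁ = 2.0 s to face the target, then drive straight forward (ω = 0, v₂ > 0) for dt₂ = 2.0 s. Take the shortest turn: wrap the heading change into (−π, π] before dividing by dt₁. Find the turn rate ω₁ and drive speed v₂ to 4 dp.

ω₁ = -0.1225, v₂ = 1.4577

heading to target = atan2(0.5−2, 2−4.5) = -2.6012
Δθ = wrap(-2.6012 − -2.3562) = -0.2450; ω₁ = Δθ/dt₁ = -0.1225
distance = √((2−4.5)² + (0.5−2)²) = 2.9155; v₂ = distance/dt₂ = 1.4577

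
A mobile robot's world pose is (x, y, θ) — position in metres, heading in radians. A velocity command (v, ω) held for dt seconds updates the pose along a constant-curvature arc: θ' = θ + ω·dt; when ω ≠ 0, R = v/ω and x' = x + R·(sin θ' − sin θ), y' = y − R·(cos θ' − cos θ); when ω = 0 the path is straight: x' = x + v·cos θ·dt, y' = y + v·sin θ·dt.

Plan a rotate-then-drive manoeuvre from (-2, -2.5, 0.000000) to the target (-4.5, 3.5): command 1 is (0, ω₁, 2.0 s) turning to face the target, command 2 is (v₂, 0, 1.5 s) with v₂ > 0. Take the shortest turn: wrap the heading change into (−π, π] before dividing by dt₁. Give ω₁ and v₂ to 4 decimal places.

ω₁ = 0.9828, v₂ = 4.3333

heading to target = atan2(3.5−-2.5, -4.5−-2) = 1.9656
Δθ = wrap(1.9656 − 0.0000) = 1.9656; ω₁ = Δθ/dt₁ = 0.9828
distance = √((-4.5−-2)² + (3.5−-2.5)²) = 6.5000; v₂ = distance/dt₂ = 4.3333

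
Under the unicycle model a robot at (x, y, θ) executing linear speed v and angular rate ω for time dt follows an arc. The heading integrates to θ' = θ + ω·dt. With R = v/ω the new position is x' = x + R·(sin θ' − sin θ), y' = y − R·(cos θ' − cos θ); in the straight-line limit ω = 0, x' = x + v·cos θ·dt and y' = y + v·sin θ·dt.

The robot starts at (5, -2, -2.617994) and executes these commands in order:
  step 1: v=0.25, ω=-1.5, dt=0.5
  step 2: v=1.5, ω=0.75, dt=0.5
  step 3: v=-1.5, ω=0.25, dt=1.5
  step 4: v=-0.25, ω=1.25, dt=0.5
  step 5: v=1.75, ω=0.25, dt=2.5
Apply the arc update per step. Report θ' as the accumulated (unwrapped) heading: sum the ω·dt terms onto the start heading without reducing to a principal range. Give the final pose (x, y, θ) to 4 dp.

step 1: θ'=-3.3680 (R=-0.1667) → pose (4.8793, -2.0181, -3.3680)
step 2: θ'=-2.9930 (R=2.0000) → pose (4.1342, -1.9891, -2.9930)
step 3: θ'=-2.6180 (R=-6.0000) → pose (6.2459, -1.2514, -2.6180)
step 4: θ'=-1.9930 (R=-0.2000) → pose (6.3283, -1.1601, -1.9930)
step 5: θ'=-1.3680 (R=7.0000) → pose (5.8571, -5.4384, -1.3680)

(5.8571, -5.4384, -1.3680)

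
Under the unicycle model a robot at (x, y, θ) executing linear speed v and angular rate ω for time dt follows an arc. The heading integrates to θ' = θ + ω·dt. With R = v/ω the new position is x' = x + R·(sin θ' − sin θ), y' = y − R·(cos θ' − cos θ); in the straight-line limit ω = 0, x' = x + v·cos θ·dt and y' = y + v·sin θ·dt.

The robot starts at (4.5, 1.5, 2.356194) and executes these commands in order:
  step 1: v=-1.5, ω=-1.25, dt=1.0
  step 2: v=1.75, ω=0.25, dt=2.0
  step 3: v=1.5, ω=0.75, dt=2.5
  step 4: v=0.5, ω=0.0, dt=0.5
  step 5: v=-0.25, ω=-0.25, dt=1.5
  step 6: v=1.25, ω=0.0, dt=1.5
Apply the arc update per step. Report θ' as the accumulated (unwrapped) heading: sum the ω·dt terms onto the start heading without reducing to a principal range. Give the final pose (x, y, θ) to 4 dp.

step 1: θ'=1.1062 (R=1.2000) → pose (4.7243, 0.1138, 1.1062)
step 2: θ'=1.6062 (R=7.0000) → pose (5.4619, 3.4980, 1.6062)
step 3: θ'=3.4812 (R=2.0000) → pose (2.7969, 5.3130, 3.4812)
step 4: θ'=3.4812 (straight) → pose (2.5612, 5.2297, 3.4812)
step 5: θ'=3.1062 (R=1.0000) → pose (2.9297, 5.2862, 3.1062)
step 6: θ'=3.1062 (straight) → pose (1.0559, 5.3526, 3.1062)

(1.0559, 5.3526, 3.1062)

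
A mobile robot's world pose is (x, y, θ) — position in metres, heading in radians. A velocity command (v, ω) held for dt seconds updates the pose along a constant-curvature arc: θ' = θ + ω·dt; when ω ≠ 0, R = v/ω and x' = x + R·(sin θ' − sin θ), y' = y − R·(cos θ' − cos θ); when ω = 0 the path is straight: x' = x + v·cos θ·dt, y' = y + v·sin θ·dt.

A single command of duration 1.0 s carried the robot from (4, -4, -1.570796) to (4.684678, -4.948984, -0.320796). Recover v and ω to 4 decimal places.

Δθ = -0.320796 − -1.570796 = 1.250000
ω = Δθ/dt = 1.250000/1.0 = 1.2500
R = −Δy/(cos θ' − cos θ) = 1.0000
v = R·ω = 1.0000·1.2500 = 1.2500

v = 1.2500, ω = 1.2500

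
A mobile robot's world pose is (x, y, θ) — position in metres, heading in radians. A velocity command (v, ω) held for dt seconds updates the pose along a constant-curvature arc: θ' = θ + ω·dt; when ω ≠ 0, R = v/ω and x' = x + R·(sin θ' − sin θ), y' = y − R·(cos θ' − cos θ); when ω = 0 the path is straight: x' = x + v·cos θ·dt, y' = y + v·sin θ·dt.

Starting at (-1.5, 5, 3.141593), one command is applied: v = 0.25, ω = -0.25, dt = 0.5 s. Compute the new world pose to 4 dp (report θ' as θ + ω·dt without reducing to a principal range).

θ' = 3.1416 + -0.25·0.5 = 3.0166
R = v/ω = 0.25/-0.25 = -1.0000
x' = -1.5 + -1.0000·(sin 3.0166 − sin 3.1416) = -1.6247
y' = 5 − -1.0000·(cos 3.0166 − cos 3.1416) = 5.0078

(-1.6247, 5.0078, 3.0166)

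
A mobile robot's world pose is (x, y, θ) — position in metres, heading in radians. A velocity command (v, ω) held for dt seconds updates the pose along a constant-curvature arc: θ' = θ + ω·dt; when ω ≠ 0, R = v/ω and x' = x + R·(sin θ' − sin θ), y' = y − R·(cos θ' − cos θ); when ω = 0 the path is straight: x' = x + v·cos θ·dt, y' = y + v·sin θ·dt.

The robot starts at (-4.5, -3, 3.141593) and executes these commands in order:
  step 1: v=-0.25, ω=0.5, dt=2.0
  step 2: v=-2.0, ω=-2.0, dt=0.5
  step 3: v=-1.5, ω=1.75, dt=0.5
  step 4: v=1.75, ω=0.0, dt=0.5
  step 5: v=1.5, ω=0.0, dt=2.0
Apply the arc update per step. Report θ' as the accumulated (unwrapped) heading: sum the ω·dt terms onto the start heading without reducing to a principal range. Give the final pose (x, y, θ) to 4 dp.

(-5.0638, -4.9770, 4.0166)

step 1: θ'=4.1416 (R=-0.5000) → pose (-4.0793, -2.7702, 4.1416)
step 2: θ'=3.1416 (R=1.0000) → pose (-3.2378, -2.3105, 3.1416)
step 3: θ'=4.0166 (R=-0.8571) → pose (-2.5799, -2.0027, 4.0166)
step 4: θ'=4.0166 (straight) → pose (-3.1408, -2.6743, 4.0166)
step 5: θ'=4.0166 (straight) → pose (-5.0638, -4.9770, 4.0166)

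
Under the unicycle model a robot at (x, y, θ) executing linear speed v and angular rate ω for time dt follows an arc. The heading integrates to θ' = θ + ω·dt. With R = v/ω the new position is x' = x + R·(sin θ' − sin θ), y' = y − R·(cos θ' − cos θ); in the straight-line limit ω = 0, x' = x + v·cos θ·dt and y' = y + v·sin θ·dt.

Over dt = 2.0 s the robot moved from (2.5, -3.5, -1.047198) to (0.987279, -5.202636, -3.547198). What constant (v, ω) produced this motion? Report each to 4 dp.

v = 1.5000, ω = -1.2500

Δθ = -3.547198 − -1.047198 = -2.500000
ω = Δθ/dt = -2.500000/2.0 = -1.2500
R = −Δy/(cos θ' − cos θ) = -1.2000
v = R·ω = -1.2000·-1.2500 = 1.5000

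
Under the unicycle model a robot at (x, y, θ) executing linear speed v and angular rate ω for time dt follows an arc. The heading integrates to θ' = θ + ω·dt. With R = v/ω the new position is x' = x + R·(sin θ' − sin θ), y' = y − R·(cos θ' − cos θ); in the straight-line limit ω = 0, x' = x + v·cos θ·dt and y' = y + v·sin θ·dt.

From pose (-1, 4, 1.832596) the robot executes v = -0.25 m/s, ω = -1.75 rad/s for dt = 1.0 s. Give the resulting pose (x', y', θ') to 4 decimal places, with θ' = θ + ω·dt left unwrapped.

(-1.1262, 3.8207, 0.0826)

θ' = 1.8326 + -1.75·1.0 = 0.0826
R = v/ω = -0.25/-1.75 = 0.1429
x' = -1 + 0.1429·(sin 0.0826 − sin 1.8326) = -1.1262
y' = 4 − 0.1429·(cos 0.0826 − cos 1.8326) = 3.8207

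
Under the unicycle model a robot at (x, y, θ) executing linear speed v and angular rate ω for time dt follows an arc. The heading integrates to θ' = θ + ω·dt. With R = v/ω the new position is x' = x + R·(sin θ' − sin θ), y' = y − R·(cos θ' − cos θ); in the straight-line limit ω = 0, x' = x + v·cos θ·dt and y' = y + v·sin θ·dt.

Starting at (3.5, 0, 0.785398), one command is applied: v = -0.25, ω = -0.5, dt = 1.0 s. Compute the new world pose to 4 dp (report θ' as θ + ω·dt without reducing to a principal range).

(3.2872, -0.1262, 0.2854)

θ' = 0.7854 + -0.5·1.0 = 0.2854
R = v/ω = -0.25/-0.5 = 0.5000
x' = 3.5 + 0.5000·(sin 0.2854 − sin 0.7854) = 3.2872
y' = 0 − 0.5000·(cos 0.2854 − cos 0.7854) = -0.1262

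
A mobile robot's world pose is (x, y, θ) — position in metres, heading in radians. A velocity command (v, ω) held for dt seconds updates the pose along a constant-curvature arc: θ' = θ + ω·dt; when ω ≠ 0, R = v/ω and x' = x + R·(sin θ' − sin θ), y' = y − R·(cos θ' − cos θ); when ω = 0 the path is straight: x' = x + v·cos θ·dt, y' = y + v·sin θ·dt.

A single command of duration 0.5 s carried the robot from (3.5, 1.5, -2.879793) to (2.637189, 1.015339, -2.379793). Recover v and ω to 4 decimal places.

v = 2.0000, ω = 1.0000

Δθ = -2.379793 − -2.879793 = 0.500000
ω = Δθ/dt = 0.500000/0.5 = 1.0000
R = Δx/(sin θ' − sin θ) = 2.0000
v = R·ω = 2.0000·1.0000 = 2.0000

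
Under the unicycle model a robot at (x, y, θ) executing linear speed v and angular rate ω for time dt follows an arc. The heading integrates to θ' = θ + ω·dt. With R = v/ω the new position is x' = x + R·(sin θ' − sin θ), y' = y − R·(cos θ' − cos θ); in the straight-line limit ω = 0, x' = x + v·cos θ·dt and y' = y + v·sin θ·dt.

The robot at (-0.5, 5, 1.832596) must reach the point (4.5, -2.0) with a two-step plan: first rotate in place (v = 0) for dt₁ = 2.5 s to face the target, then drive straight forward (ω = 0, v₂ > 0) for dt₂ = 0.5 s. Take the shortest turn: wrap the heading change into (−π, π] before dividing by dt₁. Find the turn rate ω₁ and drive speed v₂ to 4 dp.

heading to target = atan2(-2−5, 4.5−-0.5) = -0.9505
Δθ = wrap(-0.9505 − 1.8326) = -2.7831; ω₁ = Δθ/dt₁ = -1.1133
distance = √((4.5−-0.5)² + (-2−5)²) = 8.6023; v₂ = distance/dt₂ = 17.2047

ω₁ = -1.1133, v₂ = 17.2047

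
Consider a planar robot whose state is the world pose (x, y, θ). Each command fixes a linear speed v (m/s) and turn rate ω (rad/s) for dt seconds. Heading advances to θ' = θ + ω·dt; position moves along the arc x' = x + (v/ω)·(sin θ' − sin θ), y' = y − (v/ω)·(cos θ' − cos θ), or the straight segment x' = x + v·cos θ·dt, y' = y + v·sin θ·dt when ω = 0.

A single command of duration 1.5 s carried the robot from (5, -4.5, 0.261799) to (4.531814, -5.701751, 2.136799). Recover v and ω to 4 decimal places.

Δθ = 2.136799 − 0.261799 = 1.875000
ω = Δθ/dt = 1.875000/1.5 = 1.2500
R = −Δy/(cos θ' − cos θ) = -0.8000
v = R·ω = -0.8000·1.2500 = -1.0000

v = -1.0000, ω = 1.2500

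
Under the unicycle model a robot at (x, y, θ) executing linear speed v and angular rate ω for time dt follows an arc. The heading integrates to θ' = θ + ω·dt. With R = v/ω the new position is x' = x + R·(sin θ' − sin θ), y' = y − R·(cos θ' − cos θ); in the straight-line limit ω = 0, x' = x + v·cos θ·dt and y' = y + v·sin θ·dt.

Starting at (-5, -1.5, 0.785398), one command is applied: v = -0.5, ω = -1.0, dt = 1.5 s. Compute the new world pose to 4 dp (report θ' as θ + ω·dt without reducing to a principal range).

(-5.6812, -1.5241, -0.7146)

θ' = 0.7854 + -1.0·1.5 = -0.7146
R = v/ω = -0.5/-1.0 = 0.5000
x' = -5 + 0.5000·(sin -0.7146 − sin 0.7854) = -5.6812
y' = -1.5 − 0.5000·(cos -0.7146 − cos 0.7854) = -1.5241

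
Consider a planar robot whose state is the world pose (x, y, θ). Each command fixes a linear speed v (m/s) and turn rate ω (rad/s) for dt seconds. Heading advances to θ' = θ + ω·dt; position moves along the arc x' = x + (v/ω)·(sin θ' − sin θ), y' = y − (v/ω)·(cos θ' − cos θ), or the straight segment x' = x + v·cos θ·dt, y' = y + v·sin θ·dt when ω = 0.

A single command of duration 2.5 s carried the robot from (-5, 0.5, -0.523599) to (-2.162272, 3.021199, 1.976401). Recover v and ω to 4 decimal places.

Δθ = 1.976401 − -0.523599 = 2.500000
ω = Δθ/dt = 2.500000/2.5 = 1.0000
R = Δx/(sin θ' − sin θ) = 2.0000
v = R·ω = 2.0000·1.0000 = 2.0000

v = 2.0000, ω = 1.0000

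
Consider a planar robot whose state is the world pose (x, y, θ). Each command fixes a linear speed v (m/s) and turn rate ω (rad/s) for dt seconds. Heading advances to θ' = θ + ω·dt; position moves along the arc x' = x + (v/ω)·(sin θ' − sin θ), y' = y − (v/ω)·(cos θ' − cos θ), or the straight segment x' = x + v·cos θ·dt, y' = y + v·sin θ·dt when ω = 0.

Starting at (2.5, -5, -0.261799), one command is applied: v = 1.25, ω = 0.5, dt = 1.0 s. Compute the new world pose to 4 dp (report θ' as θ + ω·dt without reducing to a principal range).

θ' = -0.2618 + 0.5·1.0 = 0.2382
R = v/ω = 1.25/0.5 = 2.5000
x' = 2.5 + 2.5000·(sin 0.2382 − sin -0.2618) = 3.7369
y' = -5 − 2.5000·(cos 0.2382 − cos -0.2618) = -5.0146

(3.7369, -5.0146, 0.2382)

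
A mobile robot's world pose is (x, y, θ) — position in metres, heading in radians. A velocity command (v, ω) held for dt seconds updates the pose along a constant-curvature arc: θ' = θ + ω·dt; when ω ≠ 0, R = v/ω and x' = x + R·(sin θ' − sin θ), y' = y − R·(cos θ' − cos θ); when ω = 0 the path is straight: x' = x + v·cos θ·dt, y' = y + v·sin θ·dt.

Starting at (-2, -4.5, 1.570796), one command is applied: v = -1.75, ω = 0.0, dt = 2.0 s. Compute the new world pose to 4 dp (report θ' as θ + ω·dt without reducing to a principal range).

(-2.0000, -8.0000, 1.5708)

θ' = 1.5708 + 0.0·2.0 = 1.5708
ω = 0 → straight: x' = -2 + -1.75·cos(1.5708)·2.0 = -2.0000
y' = -4.5 + -1.75·sin(1.5708)·2.0 = -8.0000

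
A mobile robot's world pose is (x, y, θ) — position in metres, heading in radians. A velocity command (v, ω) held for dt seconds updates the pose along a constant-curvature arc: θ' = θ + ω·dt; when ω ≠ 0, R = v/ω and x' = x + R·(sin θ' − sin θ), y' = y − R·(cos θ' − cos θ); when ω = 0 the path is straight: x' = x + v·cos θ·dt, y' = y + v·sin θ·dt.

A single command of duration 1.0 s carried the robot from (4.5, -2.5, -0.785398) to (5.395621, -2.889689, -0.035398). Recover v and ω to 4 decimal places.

Δθ = -0.035398 − -0.785398 = 0.750000
ω = Δθ/dt = 0.750000/1.0 = 0.7500
R = Δx/(sin θ' − sin θ) = 1.3333
v = R·ω = 1.3333·0.7500 = 1.0000

v = 1.0000, ω = 0.7500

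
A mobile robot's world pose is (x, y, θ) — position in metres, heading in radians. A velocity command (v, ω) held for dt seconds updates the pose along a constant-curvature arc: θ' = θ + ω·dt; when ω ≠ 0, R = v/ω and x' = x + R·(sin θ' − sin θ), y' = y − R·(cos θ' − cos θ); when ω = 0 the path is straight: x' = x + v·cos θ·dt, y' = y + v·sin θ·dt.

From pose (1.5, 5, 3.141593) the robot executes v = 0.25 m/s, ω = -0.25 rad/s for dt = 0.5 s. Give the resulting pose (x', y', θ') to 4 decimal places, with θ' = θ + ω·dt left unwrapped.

θ' = 3.1416 + -0.25·0.5 = 3.0166
R = v/ω = 0.25/-0.25 = -1.0000
x' = 1.5 + -1.0000·(sin 3.0166 − sin 3.1416) = 1.3753
y' = 5 − -1.0000·(cos 3.0166 − cos 3.1416) = 5.0078

(1.3753, 5.0078, 3.0166)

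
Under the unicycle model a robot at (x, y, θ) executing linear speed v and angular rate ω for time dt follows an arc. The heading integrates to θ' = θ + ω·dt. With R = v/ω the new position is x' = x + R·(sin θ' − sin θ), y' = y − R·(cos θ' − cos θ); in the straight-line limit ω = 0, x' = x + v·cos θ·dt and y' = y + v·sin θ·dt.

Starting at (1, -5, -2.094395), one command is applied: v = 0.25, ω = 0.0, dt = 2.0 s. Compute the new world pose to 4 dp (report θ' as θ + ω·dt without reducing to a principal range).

θ' = -2.0944 + 0.0·2.0 = -2.0944
ω = 0 → straight: x' = 1 + 0.25·cos(-2.0944)·2.0 = 0.7500
y' = -5 + 0.25·sin(-2.0944)·2.0 = -5.4330

(0.7500, -5.4330, -2.0944)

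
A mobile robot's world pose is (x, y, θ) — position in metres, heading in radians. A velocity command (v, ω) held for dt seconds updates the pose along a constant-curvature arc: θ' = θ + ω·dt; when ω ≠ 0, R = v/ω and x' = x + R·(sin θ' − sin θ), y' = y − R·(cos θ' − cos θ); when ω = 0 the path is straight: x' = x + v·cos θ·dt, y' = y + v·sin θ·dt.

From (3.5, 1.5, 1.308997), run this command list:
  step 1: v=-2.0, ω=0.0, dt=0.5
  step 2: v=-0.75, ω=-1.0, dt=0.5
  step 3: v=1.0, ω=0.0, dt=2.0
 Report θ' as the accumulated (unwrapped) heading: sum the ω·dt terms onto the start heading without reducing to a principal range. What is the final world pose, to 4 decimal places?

step 1: θ'=1.3090 (straight) → pose (3.2412, 0.5341, 1.3090)
step 2: θ'=0.8090 (R=0.7500) → pose (3.0594, 0.2105, 0.8090)
step 3: θ'=0.8090 (straight) → pose (4.4399, 1.6577, 0.8090)

(4.4399, 1.6577, 0.8090)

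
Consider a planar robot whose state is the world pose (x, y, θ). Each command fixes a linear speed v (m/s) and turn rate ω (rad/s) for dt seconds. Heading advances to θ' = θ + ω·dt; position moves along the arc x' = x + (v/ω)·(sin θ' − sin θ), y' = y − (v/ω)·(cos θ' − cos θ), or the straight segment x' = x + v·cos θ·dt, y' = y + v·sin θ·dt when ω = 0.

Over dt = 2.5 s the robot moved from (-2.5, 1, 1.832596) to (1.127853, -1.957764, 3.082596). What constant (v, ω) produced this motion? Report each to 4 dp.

Δθ = 3.082596 − 1.832596 = 1.250000
ω = Δθ/dt = 1.250000/2.5 = 0.5000
R = Δx/(sin θ' − sin θ) = -4.0000
v = R·ω = -4.0000·0.5000 = -2.0000

v = -2.0000, ω = 0.5000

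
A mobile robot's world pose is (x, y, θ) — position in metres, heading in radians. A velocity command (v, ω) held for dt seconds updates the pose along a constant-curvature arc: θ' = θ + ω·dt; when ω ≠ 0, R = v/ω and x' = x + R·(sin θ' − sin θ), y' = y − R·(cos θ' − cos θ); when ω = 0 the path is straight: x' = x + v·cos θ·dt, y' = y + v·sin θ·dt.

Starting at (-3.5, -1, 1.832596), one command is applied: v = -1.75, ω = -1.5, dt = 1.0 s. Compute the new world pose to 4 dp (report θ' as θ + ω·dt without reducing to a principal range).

(-4.2460, -2.4047, 0.3326)

θ' = 1.8326 + -1.5·1.0 = 0.3326
R = v/ω = -1.75/-1.5 = 1.1667
x' = -3.5 + 1.1667·(sin 0.3326 − sin 1.8326) = -4.2460
y' = -1 − 1.1667·(cos 0.3326 − cos 1.8326) = -2.4047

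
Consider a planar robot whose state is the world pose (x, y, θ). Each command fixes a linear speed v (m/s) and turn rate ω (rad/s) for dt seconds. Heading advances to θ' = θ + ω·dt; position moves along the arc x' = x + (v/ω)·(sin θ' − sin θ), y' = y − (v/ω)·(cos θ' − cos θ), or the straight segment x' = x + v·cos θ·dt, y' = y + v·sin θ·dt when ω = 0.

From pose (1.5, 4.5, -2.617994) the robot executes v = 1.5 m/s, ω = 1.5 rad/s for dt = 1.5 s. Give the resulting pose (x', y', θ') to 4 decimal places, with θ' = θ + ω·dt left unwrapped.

θ' = -2.6180 + 1.5·1.5 = -0.3680
R = v/ω = 1.5/1.5 = 1.0000
x' = 1.5 + 1.0000·(sin -0.3680 − sin -2.6180) = 1.6403
y' = 4.5 − 1.0000·(cos -0.3680 − cos -2.6180) = 2.7009

(1.6403, 2.7009, -0.3680)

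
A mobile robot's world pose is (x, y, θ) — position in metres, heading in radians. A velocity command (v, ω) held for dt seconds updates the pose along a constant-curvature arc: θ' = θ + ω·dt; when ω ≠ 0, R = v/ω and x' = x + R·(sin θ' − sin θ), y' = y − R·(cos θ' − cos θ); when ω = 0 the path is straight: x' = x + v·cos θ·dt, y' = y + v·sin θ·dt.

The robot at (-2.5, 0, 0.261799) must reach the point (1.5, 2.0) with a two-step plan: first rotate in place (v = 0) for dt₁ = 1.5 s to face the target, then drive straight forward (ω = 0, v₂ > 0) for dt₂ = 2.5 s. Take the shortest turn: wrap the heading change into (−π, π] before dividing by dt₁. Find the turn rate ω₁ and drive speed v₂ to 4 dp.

heading to target = atan2(2−0, 1.5−-2.5) = 0.4636
Δθ = wrap(0.4636 − 0.2618) = 0.2018; ω₁ = Δθ/dt₁ = 0.1346
distance = √((1.5−-2.5)² + (2−0)²) = 4.4721; v₂ = distance/dt₂ = 1.7889

ω₁ = 0.1346, v₂ = 1.7889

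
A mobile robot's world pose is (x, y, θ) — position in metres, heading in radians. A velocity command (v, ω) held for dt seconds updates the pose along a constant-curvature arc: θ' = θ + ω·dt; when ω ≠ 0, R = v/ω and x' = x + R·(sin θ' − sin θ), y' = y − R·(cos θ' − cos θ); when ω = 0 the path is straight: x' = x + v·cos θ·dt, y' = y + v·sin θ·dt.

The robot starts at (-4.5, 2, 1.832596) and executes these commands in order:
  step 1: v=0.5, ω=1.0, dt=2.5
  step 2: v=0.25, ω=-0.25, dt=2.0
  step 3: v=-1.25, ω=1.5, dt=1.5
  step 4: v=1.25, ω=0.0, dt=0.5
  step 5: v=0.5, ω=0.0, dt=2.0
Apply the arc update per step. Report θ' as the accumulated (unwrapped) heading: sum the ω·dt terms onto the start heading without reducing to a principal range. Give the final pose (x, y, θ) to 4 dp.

(-4.5114, 2.7911, 6.0826)

step 1: θ'=4.3326 (R=0.5000) → pose (-5.4473, 2.0560, 4.3326)
step 2: θ'=3.8326 (R=-1.0000) → pose (-5.7388, 1.6561, 3.8326)
step 3: θ'=6.0826 (R=-0.8333) → pose (-6.1038, 3.1149, 6.0826)
step 4: θ'=6.0826 (straight) → pose (-5.4913, 2.9903, 6.0826)
step 5: θ'=6.0826 (straight) → pose (-4.5114, 2.7911, 6.0826)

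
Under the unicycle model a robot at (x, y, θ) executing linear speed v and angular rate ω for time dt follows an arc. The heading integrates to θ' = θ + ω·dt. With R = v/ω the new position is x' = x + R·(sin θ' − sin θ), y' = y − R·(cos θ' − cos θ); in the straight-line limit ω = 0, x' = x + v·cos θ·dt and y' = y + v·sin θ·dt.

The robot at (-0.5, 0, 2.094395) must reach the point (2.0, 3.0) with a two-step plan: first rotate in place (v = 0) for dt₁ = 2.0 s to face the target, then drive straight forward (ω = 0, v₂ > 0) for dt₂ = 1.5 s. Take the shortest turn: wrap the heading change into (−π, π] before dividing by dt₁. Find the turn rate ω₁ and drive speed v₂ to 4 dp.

heading to target = atan2(3−0, 2−-0.5) = 0.8761
Δθ = wrap(0.8761 − 2.0944) = -1.2183; ω₁ = Δθ/dt₁ = -0.6092
distance = √((2−-0.5)² + (3−0)²) = 3.9051; v₂ = distance/dt₂ = 2.6034

ω₁ = -0.6092, v₂ = 2.6034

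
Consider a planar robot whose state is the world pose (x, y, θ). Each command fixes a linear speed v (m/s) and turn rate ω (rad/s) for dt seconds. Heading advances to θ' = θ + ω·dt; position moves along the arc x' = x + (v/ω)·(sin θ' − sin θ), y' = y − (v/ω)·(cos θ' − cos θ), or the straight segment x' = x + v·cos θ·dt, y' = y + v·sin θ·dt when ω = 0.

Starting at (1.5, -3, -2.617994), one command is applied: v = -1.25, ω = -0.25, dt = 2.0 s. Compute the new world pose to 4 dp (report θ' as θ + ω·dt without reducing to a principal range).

(3.8820, -2.3315, -3.1180)

θ' = -2.6180 + -0.25·2.0 = -3.1180
R = v/ω = -1.25/-0.25 = 5.0000
x' = 1.5 + 5.0000·(sin -3.1180 − sin -2.6180) = 3.8820
y' = -3 − 5.0000·(cos -3.1180 − cos -2.6180) = -2.3315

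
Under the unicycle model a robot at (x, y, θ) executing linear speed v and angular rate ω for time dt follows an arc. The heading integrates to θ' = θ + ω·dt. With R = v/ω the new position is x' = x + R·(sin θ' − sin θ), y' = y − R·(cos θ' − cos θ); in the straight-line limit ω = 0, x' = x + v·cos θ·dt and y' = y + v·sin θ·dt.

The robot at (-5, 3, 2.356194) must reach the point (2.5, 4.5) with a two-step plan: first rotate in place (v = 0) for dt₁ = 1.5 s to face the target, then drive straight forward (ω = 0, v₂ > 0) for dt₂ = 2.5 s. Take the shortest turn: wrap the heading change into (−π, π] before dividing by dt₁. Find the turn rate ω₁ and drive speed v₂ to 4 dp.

heading to target = atan2(4.5−3, 2.5−-5) = 0.1974
Δθ = wrap(0.1974 − 2.3562) = -2.1588; ω₁ = Δθ/dt₁ = -1.4392
distance = √((2.5−-5)² + (4.5−3)²) = 7.6485; v₂ = distance/dt₂ = 3.0594

ω₁ = -1.4392, v₂ = 3.0594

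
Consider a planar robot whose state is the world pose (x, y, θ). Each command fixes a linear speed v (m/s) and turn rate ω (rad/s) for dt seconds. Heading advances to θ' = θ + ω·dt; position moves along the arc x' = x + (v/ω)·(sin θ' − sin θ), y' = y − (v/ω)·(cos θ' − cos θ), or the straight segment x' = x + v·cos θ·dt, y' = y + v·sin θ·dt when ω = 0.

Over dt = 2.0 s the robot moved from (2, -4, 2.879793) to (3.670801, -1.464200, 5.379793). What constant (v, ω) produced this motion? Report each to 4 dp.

Δθ = 5.379793 − 2.879793 = 2.500000
ω = Δθ/dt = 2.500000/2.0 = 1.2500
R = −Δy/(cos θ' − cos θ) = -1.6000
v = R·ω = -1.6000·1.2500 = -2.0000

v = -2.0000, ω = 1.2500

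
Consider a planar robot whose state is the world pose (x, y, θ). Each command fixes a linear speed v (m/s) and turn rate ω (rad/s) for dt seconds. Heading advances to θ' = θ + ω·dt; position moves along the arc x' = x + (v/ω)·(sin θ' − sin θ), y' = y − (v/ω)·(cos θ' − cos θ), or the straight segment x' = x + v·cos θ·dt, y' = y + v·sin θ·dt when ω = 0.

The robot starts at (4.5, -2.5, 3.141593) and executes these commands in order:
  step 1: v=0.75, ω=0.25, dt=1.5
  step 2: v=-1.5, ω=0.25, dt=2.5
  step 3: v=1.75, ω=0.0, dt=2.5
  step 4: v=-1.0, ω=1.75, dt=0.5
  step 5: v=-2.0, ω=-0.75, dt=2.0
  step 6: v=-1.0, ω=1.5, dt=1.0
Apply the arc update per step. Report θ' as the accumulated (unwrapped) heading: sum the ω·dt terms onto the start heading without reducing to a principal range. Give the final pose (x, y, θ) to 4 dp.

(5.9123, 0.5314, 5.0166)

step 1: θ'=3.5166 (R=3.0000) → pose (3.4012, -2.7085, 3.5166)
step 2: θ'=4.1416 (R=-6.0000) → pose (6.2524, -0.3672, 4.1416)
step 3: θ'=4.1416 (straight) → pose (3.8886, -4.0487, 4.1416)
step 4: θ'=5.0166 (R=-0.5714) → pose (3.9529, -3.5688, 5.0166)
step 5: θ'=3.5166 (R=2.6667) → pose (5.5204, -0.2887, 3.5166)
step 6: θ'=5.0166 (R=-0.6667) → pose (5.9123, 0.5314, 5.0166)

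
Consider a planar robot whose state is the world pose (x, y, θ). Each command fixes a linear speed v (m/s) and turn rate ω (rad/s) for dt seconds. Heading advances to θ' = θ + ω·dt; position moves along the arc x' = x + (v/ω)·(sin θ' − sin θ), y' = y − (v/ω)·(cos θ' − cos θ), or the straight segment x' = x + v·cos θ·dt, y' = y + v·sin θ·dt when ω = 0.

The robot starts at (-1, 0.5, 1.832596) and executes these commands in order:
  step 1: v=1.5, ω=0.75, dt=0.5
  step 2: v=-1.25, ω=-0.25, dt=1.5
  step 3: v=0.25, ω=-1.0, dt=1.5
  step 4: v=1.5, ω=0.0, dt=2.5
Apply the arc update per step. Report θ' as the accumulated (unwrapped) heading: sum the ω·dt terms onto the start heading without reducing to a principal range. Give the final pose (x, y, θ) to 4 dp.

step 1: θ'=2.2076 (R=2.0000) → pose (-1.3238, 1.1716, 2.2076)
step 2: θ'=1.8326 (R=5.0000) → pose (-0.5142, -0.5074, 1.8326)
step 3: θ'=0.3326 (R=-0.2500) → pose (-0.3544, -0.2064, 0.3326)
step 4: θ'=0.3326 (straight) → pose (3.1901, 1.0180, 0.3326)

(3.1901, 1.0180, 0.3326)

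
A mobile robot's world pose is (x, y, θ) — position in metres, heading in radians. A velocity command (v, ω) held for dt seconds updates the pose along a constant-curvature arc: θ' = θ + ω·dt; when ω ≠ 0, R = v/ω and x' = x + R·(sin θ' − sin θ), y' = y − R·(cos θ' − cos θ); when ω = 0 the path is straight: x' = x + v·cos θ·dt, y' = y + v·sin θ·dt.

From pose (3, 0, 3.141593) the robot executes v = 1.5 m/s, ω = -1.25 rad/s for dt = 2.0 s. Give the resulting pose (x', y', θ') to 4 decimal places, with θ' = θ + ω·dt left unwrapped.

(2.2818, 2.1614, 0.6416)

θ' = 3.1416 + -1.25·2.0 = 0.6416
R = v/ω = 1.5/-1.25 = -1.2000
x' = 3 + -1.2000·(sin 0.6416 − sin 3.1416) = 2.2818
y' = 0 − -1.2000·(cos 0.6416 − cos 3.1416) = 2.1614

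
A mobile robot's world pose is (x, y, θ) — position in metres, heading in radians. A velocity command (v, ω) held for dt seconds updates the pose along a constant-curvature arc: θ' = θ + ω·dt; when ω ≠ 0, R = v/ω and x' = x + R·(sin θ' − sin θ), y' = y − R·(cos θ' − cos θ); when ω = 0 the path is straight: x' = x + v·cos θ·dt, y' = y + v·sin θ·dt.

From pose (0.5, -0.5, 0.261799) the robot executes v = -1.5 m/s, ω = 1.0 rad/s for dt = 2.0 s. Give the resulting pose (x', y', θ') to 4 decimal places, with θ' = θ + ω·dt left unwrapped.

θ' = 0.2618 + 1.0·2.0 = 2.2618
R = v/ω = -1.5/1.0 = -1.5000
x' = 0.5 + -1.5000·(sin 2.2618 − sin 0.2618) = -0.2677
y' = -0.5 − -1.5000·(cos 2.2618 − cos 0.2618) = -2.9049

(-0.2677, -2.9049, 2.2618)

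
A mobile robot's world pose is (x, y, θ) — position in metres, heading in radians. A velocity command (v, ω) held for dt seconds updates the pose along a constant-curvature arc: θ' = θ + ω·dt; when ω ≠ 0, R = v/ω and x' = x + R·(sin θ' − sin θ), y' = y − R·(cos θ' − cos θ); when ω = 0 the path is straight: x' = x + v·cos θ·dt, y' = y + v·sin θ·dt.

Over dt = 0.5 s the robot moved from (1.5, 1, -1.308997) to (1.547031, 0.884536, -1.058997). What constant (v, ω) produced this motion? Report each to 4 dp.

Δθ = -1.058997 − -1.308997 = 0.250000
ω = Δθ/dt = 0.250000/0.5 = 0.5000
R = −Δy/(cos θ' − cos θ) = 0.5000
v = R·ω = 0.5000·0.5000 = 0.2500

v = 0.2500, ω = 0.5000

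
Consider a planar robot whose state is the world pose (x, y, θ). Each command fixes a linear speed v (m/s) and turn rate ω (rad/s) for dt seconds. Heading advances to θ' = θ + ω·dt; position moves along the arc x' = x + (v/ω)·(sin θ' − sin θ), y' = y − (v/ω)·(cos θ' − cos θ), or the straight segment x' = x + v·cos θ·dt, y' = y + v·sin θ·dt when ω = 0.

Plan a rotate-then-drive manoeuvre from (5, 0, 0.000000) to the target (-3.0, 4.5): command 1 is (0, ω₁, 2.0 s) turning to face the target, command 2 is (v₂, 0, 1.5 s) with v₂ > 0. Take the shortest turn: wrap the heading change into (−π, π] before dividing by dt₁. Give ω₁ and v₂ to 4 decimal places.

heading to target = atan2(4.5−0, -3−5) = 2.6292
Δθ = wrap(2.6292 − 0.0000) = 2.6292; ω₁ = Δθ/dt₁ = 1.3146
distance = √((-3−5)² + (4.5−0)²) = 9.1788; v₂ = distance/dt₂ = 6.1192

ω₁ = 1.3146, v₂ = 6.1192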